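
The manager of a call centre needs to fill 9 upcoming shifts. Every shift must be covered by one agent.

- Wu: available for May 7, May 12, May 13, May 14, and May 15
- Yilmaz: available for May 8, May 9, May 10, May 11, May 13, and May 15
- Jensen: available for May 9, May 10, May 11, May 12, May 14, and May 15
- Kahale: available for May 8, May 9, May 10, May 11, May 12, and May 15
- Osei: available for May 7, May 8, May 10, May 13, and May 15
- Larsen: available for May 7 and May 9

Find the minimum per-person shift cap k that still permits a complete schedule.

With 6 agents and 9 worker-slots to fill, someone must work at least ⌈9/6⌉ = 2 shifts, so k ≥ 2.
k = 2 works: May 7→Wu, May 8→Yilmaz, May 9→Jensen, May 10→Kahale, May 11→Yilmaz, May 12→Jensen, May 13→Osei, May 14→Wu, May 15→Kahale.
Loads: Wu 2, Yilmaz 2, Jensen 2, Kahale 2, Osei 1, Larsen 0 — all ≤ 2.

2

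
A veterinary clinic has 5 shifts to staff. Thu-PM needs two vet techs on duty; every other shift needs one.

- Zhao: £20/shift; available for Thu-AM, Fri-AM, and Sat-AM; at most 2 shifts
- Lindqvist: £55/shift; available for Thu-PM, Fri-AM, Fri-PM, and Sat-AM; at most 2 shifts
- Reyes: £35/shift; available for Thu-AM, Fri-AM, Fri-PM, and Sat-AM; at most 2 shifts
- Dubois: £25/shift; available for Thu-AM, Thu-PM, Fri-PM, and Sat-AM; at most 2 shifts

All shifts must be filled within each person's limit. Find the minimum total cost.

Thu-PM can only be covered by Lindqvist and Dubois, so that assignment is forced.
Picking the cheapest available vet tech for each shift independently would cost £165, but that ignores the shift limits.
An optimal schedule: Thu-AM→Zhao, Thu-PM→Dubois+Lindqvist, Fri-AM→Zhao, Fri-PM→Dubois, Sat-AM→Reyes.
Total: 20 + 25 + 55 + 20 + 25 + 35 = £180.

£180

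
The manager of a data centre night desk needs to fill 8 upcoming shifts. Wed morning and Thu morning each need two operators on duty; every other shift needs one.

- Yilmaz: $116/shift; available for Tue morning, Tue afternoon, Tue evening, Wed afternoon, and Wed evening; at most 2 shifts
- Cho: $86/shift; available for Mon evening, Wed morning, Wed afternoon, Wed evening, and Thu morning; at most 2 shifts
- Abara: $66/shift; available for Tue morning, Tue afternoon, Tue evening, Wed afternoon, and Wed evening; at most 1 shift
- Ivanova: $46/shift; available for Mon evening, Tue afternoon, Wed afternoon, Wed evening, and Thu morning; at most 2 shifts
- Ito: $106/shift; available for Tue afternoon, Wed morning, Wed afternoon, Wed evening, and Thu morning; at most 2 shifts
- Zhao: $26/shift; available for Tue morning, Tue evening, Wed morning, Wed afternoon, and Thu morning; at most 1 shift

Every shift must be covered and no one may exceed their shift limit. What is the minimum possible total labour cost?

$800

Picking the cheapest available operator for each shift independently would cost $400, but that ignores the shift limits.
An optimal schedule: Mon evening→Cho, Tue morning→Yilmaz, Tue afternoon→Abara, Tue evening→Yilmaz, Wed morning→Cho+Ito, Wed afternoon→Ivanova, Wed evening→Ivanova, Thu morning→Ito+Zhao.
Total: 86 + 116 + 66 + 116 + 86 + 106 + 46 + 46 + 106 + 26 = $800.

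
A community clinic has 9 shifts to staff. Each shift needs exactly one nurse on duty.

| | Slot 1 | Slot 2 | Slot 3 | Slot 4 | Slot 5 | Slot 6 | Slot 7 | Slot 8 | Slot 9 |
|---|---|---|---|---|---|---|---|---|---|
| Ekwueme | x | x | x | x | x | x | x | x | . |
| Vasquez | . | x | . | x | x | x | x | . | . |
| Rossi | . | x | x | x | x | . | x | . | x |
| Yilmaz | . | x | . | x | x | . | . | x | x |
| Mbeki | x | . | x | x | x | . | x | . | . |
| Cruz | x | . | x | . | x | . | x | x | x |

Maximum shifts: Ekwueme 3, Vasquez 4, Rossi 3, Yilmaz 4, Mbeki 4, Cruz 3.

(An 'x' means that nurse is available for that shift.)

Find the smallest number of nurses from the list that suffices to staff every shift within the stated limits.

9 slots to fill and no one can take more than 4, so at least ⌈9/4⌉ = 3 nurses are needed.
Ekwueme, Vasquez, and Rossi alone can cover everything: Slot 1→Ekwueme, Slot 2→Vasquez, Slot 3→Ekwueme, Slot 4→Vasquez, Slot 5→Vasquez, Slot 6→Vasquez, Slot 7→Rossi, Slot 8→Ekwueme, Slot 9→Rossi.

3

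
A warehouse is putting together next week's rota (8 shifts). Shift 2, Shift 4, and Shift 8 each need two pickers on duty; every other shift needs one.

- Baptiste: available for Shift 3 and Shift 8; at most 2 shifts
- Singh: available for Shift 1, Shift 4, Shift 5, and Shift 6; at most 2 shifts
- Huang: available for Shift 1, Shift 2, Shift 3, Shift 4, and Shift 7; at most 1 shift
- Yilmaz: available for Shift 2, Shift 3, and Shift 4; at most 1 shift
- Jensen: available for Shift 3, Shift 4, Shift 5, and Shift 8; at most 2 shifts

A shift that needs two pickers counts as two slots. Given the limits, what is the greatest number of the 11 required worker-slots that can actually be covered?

8

Total capacity across all pickers is 2+2+1+1+2 = 8, and 11 slots are needed, so at most 8 can be filled.
An assignment achieving 8: Shift 1→Singh, Shift 2→Yilmaz, Shift 3→Baptiste, Shift 5→Jensen, Shift 6→Singh, Shift 7→Huang, Shift 8→Baptiste+Jensen.
Loads: Baptiste 2/2, Singh 2/2, Huang 1/1, Yilmaz 1/1, Jensen 2/2.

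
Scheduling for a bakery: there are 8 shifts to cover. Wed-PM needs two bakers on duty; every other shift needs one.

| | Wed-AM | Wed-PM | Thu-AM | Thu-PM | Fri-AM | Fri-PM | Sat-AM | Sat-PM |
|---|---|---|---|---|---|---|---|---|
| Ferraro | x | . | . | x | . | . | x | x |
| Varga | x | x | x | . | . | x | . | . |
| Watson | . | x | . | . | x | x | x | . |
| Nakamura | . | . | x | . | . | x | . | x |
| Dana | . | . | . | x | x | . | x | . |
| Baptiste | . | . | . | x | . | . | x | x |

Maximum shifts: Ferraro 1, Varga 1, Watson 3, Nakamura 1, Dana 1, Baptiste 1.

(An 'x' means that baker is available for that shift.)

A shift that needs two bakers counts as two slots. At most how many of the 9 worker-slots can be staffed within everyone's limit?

8

Total capacity across all bakers is 1+1+3+1+1+1 = 8, and 9 slots are needed, so at most 8 can be filled.
An assignment achieving 8: Wed-AM→Ferraro, Wed-PM→Varga+Watson, Thu-AM→Nakamura, Thu-PM→Dana, Fri-AM→Watson, Fri-PM→Watson, Sat-PM→Baptiste.
Loads: Ferraro 1/1, Varga 1/1, Watson 3/3, Nakamura 1/1, Dana 1/1, Baptiste 1/1.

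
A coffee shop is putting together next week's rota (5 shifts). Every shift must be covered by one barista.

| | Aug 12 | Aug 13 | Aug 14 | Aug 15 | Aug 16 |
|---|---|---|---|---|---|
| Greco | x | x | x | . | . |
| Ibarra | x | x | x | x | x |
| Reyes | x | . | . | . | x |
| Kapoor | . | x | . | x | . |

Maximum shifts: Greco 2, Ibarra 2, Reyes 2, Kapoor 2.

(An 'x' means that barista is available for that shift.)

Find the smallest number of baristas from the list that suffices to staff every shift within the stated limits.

5 slots to fill and no one can take more than 2, so at least ⌈5/2⌉ = 3 baristas are needed.
Greco, Ibarra, and Reyes alone can cover everything: Aug 12→Reyes, Aug 13→Greco, Aug 14→Greco, Aug 15→Ibarra, Aug 16→Ibarra.

3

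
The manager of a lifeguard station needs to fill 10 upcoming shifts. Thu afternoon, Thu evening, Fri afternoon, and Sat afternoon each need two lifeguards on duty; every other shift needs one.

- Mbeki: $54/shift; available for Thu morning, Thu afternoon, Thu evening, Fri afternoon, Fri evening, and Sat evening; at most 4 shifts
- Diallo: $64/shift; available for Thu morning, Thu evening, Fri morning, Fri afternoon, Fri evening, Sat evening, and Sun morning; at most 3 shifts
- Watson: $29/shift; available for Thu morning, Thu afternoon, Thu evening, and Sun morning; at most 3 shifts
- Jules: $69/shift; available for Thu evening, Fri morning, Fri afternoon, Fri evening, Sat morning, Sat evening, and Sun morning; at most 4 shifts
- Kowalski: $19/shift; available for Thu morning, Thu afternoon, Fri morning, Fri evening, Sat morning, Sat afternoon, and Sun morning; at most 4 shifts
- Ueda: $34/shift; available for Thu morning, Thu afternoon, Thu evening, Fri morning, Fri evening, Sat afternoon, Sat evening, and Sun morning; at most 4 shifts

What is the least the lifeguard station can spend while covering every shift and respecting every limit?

$471

Sat afternoon can only be covered by Kowalski and Ueda, so that assignment is forced.
Picking the cheapest available lifeguard for each shift independently would cost $411, but that ignores the shift limits.
An optimal schedule: Thu morning→Kowalski, Thu afternoon→Watson+Ueda, Thu evening→Watson+Mbeki, Fri morning→Kowalski, Fri afternoon→Mbeki+Diallo, Fri evening→Ueda, Sat morning→Kowalski, Sat afternoon→Kowalski+Ueda, Sat evening→Ueda, Sun morning→Watson.
Total: 19 + 29 + 34 + 29 + 54 + 19 + 54 + 64 + 34 + 19 + 19 + 34 + 34 + 29 = $471.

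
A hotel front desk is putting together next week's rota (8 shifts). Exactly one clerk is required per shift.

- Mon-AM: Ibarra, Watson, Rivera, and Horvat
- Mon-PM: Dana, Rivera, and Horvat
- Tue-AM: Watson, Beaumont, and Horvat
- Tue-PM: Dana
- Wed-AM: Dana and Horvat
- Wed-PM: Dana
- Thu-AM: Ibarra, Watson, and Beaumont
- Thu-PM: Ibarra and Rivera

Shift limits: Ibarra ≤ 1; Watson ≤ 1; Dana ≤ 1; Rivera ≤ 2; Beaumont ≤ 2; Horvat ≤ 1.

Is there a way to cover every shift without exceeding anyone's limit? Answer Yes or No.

No

Total capacity is 8 and 8 slots are needed, so capacity alone doesn't rule it out.
Shifts {Tue-PM, Wed-PM} need 2 worker-slots in total, but the clerks available for any of those shifts (Dana) can supply at most 1 among them. So no valid schedule exists.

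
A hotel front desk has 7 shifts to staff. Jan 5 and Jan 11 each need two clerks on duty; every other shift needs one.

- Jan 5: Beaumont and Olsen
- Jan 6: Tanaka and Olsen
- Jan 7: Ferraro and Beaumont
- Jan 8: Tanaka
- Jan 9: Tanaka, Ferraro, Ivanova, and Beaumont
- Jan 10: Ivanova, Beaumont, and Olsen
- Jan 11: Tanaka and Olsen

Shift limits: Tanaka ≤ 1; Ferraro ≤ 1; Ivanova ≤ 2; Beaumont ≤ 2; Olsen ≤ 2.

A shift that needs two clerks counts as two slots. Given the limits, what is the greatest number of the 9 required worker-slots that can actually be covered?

7

Total capacity across all clerks is 1+1+2+2+2 = 8, and 9 slots are needed, so at most 8 can be filled.
Shifts {Jan 8, Jan 11} need 3 slots but only Tanaka and Olsen are available for them, supplying at most 2 — so at least 1 slot must go unfilled.
An assignment achieving 7: Jan 5→Beaumont+Olsen, Jan 6→Olsen, Jan 7→Ferraro, Jan 8→Tanaka, Jan 9→Ivanova, Jan 10→Ivanova.
Loads: Tanaka 1/1, Ferraro 1/1, Ivanova 2/2, Beaumont 1/2, Olsen 2/2.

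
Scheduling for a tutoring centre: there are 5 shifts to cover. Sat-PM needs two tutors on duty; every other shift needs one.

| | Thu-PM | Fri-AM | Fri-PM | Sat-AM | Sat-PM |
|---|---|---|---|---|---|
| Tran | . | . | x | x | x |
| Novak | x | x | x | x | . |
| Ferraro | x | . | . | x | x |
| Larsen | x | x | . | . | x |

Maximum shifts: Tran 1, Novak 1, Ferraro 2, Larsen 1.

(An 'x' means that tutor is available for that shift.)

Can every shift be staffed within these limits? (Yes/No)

Shifts {Thu-PM, Fri-AM, Fri-PM, Sat-AM, Sat-PM} need 6 worker-slots in total, but the tutors available for any of those shifts (Tran, Novak, Ferraro, and Larsen) can supply at most 5 among them. So no valid schedule exists.

No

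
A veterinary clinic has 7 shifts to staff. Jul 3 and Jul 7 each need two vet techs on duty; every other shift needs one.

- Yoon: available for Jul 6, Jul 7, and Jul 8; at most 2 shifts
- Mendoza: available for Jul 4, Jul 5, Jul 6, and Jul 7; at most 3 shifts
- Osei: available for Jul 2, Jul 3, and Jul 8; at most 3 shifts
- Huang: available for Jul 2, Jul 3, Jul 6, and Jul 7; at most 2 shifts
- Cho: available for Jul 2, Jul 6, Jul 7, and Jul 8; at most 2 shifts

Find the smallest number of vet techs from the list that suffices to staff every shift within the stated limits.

4

9 slots to fill and no one can take more than 3, so at least ⌈9/3⌉ = 3 vet techs are needed.
Any 3 vet techs together have capacity at most 3+3+2 = 8 < 9 slots, so 3 can never suffice.
Yoon, Mendoza, Osei, and Huang alone can cover everything: Jul 2→Osei, Jul 3→Osei+Huang, Jul 4→Mendoza, Jul 5→Mendoza, Jul 6→Yoon, Jul 7→Mendoza+Huang, Jul 8→Yoon.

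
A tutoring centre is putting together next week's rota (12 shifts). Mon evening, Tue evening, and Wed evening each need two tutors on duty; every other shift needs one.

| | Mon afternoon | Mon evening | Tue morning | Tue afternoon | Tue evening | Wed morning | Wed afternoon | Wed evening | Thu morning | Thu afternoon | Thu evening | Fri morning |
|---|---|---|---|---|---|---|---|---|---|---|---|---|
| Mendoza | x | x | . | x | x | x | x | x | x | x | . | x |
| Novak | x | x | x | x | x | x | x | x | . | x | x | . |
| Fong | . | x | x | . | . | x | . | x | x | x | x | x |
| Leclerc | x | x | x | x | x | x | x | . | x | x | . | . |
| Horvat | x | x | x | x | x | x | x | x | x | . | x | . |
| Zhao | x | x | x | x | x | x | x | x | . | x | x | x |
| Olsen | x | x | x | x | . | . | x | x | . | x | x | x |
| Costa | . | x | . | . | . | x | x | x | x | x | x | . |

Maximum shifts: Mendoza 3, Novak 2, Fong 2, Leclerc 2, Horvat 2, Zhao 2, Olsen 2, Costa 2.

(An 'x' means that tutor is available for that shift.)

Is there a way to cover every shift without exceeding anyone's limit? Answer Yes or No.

One valid schedule: Mon afternoon→Mendoza, Mon evening→Olsen+Costa, Tue morning→Novak, Tue afternoon→Novak, Tue evening→Horvat+Zhao, Wed morning→Fong, Wed afternoon→Leclerc, Wed evening→Horvat+Zhao, Thu morning→Mendoza, Thu afternoon→Leclerc, Thu evening→Fong, Fri morning→Mendoza.
Loads: Mendoza 3/3, Novak 2/2, Fong 2/2, Leclerc 2/2, Horvat 2/2, Zhao 2/2, Olsen 1/2, Costa 1/2 — all within limits.

Yes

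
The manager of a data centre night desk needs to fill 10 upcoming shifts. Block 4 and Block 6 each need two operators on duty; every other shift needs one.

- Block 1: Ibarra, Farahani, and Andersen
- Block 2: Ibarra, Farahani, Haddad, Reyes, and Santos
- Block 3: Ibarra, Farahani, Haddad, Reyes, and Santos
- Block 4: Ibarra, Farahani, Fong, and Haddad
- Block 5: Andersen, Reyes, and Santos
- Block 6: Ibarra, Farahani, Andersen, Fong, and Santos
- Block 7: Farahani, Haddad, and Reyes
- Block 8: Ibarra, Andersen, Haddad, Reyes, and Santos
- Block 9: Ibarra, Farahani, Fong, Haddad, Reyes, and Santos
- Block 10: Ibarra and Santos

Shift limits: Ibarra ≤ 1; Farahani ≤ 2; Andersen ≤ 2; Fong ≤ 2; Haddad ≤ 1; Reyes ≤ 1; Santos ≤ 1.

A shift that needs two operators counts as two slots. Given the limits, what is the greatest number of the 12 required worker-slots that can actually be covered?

Total capacity across all operators is 1+2+2+2+1+1+1 = 10, and 12 slots are needed, so at most 10 can be filled.
An assignment achieving 10: Block 1→Farahani, Block 2→Reyes, Block 3→Santos, Block 4→Fong+Haddad, Block 5→Andersen, Block 6→Andersen+Fong, Block 7→Farahani, Block 10→Ibarra.
Loads: Ibarra 1/1, Farahani 2/2, Andersen 2/2, Fong 2/2, Haddad 1/1, Reyes 1/1, Santos 1/1.

10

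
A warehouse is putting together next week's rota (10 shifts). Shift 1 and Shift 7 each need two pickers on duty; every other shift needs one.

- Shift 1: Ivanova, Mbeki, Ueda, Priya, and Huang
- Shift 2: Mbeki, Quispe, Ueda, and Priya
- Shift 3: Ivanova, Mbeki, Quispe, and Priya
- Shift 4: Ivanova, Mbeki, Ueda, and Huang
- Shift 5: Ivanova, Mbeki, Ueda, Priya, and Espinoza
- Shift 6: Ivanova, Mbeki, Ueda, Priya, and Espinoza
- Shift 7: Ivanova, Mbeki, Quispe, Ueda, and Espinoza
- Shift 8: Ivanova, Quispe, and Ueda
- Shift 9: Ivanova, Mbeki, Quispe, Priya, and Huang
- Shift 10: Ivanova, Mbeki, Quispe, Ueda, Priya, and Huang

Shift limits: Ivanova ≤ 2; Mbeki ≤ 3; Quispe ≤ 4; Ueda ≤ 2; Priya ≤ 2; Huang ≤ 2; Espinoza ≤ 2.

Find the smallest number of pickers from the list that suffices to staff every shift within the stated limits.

5

12 slots to fill and no one can take more than 4, so at least ⌈12/4⌉ = 3 pickers are needed.
Any 4 pickers together have capacity at most 4+3+2+2 = 11 < 12 slots, so 4 can never suffice.
Ivanova, Mbeki, Quispe, Ueda, and Priya alone can cover everything: Shift 1→Ueda+Priya, Shift 2→Mbeki, Shift 3→Mbeki, Shift 4→Ivanova, Shift 5→Mbeki, Shift 6→Priya, Shift 7→Quispe+Ueda, Shift 8→Ivanova, Shift 9→Quispe, Shift 10→Quispe.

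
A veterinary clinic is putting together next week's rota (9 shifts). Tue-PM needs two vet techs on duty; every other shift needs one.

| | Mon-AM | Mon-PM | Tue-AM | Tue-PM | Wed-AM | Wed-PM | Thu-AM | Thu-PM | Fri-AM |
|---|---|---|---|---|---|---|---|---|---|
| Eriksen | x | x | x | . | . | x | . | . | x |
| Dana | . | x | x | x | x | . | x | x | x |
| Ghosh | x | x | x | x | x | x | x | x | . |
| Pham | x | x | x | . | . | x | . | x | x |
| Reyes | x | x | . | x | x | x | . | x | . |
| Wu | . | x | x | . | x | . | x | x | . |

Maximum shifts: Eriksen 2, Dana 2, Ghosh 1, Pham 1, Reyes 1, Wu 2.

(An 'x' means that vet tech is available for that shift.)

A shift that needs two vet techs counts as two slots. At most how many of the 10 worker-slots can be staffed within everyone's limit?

9

Total capacity across all vet techs is 2+2+1+1+1+2 = 9, and 10 slots are needed, so at most 9 can be filled.
An assignment achieving 9: Mon-AM→Eriksen, Tue-AM→Wu, Tue-PM→Dana+Ghosh, Wed-AM→Reyes, Wed-PM→Pham, Thu-AM→Dana, Thu-PM→Wu, Fri-AM→Eriksen.
Loads: Eriksen 2/2, Dana 2/2, Ghosh 1/1, Pham 1/1, Reyes 1/1, Wu 2/2.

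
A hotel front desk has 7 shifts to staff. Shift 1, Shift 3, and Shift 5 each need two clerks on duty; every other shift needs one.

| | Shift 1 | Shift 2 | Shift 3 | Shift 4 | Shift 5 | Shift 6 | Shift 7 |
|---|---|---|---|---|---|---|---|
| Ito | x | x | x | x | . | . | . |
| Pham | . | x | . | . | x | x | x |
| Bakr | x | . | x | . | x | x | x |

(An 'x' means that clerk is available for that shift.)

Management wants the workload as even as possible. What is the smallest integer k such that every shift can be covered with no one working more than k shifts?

4

With 3 clerks and 10 worker-slots to fill, someone must work at least ⌈10/3⌉ = 4 shifts, so k ≥ 4.
k = 4 works: Shift 1→Ito+Bakr, Shift 2→Ito, Shift 3→Ito+Bakr, Shift 4→Ito, Shift 5→Pham+Bakr, Shift 6→Pham, Shift 7→Pham.
Loads: Ito 4, Pham 3, Bakr 3 — all ≤ 4.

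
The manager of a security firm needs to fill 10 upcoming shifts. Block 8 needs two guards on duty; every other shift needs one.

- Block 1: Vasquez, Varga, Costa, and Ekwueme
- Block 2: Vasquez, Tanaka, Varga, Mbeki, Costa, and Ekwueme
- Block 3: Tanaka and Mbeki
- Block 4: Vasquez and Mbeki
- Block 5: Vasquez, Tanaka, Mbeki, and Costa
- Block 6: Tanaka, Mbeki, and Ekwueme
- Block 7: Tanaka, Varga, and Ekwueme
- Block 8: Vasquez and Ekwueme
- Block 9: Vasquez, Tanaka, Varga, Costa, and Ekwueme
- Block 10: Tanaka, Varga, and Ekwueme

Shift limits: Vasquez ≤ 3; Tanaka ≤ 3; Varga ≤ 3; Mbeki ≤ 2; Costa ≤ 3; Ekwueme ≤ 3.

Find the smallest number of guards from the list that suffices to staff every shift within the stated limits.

11 slots to fill and no one can take more than 3, so at least ⌈11/3⌉ = 4 guards are needed.
Vasquez, Tanaka, Varga, and Ekwueme alone can cover everything: Block 1→Varga, Block 2→Varga, Block 3→Tanaka, Block 4→Vasquez, Block 5→Vasquez, Block 6→Tanaka, Block 7→Tanaka, Block 8→Vasquez+Ekwueme, Block 9→Ekwueme, Block 10→Varga.

4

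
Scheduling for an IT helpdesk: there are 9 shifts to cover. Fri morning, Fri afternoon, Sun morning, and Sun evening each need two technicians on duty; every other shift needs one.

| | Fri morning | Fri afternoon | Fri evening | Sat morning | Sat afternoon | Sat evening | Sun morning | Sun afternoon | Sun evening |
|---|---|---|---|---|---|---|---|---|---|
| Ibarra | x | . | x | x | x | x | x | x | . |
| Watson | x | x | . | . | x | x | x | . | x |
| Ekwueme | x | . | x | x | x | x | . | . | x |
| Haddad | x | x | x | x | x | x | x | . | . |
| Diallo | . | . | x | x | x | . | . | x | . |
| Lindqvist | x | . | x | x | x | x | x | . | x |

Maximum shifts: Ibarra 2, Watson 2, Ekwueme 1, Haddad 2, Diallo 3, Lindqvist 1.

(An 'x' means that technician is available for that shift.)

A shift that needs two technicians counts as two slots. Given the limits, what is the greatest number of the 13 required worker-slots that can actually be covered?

11

Total capacity across all technicians is 2+2+1+2+3+1 = 11, and 13 slots are needed, so at most 11 can be filled.
An assignment achieving 11: Fri morning→Lindqvist, Fri afternoon→Watson+Haddad, Fri evening→Diallo, Sat morning→Diallo, Sat afternoon→Diallo, Sun morning→Ibarra+Haddad, Sun afternoon→Ibarra, Sun evening→Watson+Ekwueme.
Loads: Ibarra 2/2, Watson 2/2, Ekwueme 1/1, Haddad 2/2, Diallo 3/3, Lindqvist 1/1.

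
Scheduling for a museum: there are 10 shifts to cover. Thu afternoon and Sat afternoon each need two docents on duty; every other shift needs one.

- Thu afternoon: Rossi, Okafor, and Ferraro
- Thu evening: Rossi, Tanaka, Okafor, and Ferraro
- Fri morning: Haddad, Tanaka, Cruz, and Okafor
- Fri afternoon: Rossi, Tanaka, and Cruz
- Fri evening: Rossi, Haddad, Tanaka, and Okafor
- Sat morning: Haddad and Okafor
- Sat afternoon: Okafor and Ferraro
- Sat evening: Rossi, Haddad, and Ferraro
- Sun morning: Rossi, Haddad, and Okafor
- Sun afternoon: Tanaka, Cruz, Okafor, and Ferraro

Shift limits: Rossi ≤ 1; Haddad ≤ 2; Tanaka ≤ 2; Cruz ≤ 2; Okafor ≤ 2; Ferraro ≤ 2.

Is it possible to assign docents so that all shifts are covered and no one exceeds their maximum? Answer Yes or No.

No

Total capacity is 1+2+2+2+2+2 = 11 but 12 worker-slots are needed — infeasible.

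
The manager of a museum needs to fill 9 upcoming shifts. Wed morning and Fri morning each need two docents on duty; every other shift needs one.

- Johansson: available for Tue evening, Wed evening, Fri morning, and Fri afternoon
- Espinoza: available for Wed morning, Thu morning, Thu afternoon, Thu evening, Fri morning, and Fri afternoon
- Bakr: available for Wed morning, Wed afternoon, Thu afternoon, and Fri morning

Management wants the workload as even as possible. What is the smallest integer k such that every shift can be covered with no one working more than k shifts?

With 3 docents and 11 worker-slots to fill, someone must work at least ⌈11/3⌉ = 4 shifts, so k ≥ 4.
k = 4 works: Tue evening→Johansson, Wed morning→Espinoza+Bakr, Wed afternoon→Bakr, Wed evening→Johansson, Thu morning→Espinoza, Thu afternoon→Espinoza, Thu evening→Espinoza, Fri morning→Johansson+Bakr, Fri afternoon→Johansson.
Loads: Johansson 4, Espinoza 4, Bakr 3 — all ≤ 4.

4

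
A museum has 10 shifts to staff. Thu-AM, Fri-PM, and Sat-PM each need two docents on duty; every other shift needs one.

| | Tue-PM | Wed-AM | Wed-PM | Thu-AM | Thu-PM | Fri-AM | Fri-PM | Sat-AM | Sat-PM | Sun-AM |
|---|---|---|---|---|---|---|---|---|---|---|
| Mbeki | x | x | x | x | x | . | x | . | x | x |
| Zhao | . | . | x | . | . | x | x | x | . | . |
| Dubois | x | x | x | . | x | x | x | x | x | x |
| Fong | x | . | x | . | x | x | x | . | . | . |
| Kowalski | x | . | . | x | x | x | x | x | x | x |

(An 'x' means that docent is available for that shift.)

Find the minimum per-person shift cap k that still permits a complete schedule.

3

With 5 docents and 13 worker-slots to fill, someone must work at least ⌈13/5⌉ = 3 shifts, so k ≥ 3.
k = 3 works: Tue-PM→Dubois, Wed-AM→Mbeki, Wed-PM→Zhao, Thu-AM→Mbeki+Kowalski, Thu-PM→Fong, Fri-AM→Zhao, Fri-PM→Fong+Kowalski, Sat-AM→Zhao, Sat-PM→Mbeki+Dubois, Sun-AM→Dubois.
Loads: Mbeki 3, Zhao 3, Dubois 3, Fong 2, Kowalski 2 — all ≤ 3.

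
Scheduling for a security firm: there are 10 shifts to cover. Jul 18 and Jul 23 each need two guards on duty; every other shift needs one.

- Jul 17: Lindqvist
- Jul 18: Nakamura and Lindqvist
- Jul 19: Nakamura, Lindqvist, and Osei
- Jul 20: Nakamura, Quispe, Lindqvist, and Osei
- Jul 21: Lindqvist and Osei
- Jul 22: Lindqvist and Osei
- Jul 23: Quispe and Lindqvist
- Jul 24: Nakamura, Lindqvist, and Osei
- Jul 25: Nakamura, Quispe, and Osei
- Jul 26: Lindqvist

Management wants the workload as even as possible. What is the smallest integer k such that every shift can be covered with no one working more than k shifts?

With 4 guards and 12 worker-slots to fill, someone must work at least ⌈12/4⌉ = 3 shifts, so k ≥ 3.
k = 3 fails: Shifts {Jul 17, Jul 18, Jul 23, Jul 26} need 6 worker-slots in total, but the guards available for any of those shifts (Nakamura, Quispe, and Lindqvist) can supply at most 5 among them. So no valid schedule exists.
k = 4 works: Jul 17→Lindqvist, Jul 18→Nakamura+Lindqvist, Jul 19→Nakamura, Jul 20→Quispe, Jul 21→Osei, Jul 22→Osei, Jul 23→Quispe+Lindqvist, Jul 24→Nakamura, Jul 25→Nakamura, Jul 26→Lindqvist.
Loads: Nakamura 4, Quispe 2, Lindqvist 4, Osei 2 — all ≤ 4.

4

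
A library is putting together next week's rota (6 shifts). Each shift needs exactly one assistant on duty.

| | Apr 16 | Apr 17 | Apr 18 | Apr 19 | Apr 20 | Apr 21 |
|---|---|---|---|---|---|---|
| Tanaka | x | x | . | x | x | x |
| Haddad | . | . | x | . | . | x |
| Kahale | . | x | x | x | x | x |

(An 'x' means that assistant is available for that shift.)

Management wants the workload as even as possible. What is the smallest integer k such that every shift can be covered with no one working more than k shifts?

With 3 assistants and 6 worker-slots to fill, someone must work at least ⌈6/3⌉ = 2 shifts, so k ≥ 2.
k = 2 works: Apr 16→Tanaka, Apr 17→Tanaka, Apr 18→Haddad, Apr 19→Kahale, Apr 20→Kahale, Apr 21→Haddad.
Loads: Tanaka 2, Haddad 2, Kahale 2 — all ≤ 2.

2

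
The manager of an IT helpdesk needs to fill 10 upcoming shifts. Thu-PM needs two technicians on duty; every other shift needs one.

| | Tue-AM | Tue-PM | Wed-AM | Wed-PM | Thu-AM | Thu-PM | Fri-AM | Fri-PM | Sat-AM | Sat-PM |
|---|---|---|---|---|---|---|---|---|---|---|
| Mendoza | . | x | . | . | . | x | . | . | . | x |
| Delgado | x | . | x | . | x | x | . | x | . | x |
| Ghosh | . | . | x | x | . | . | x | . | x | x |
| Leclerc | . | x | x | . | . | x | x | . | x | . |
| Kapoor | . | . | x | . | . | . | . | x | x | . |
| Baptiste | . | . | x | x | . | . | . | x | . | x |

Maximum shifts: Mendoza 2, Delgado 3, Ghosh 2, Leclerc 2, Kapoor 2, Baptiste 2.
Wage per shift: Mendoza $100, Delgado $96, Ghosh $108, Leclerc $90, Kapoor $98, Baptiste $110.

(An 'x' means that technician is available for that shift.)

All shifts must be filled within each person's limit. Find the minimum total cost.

$1080

Tue-AM can only be covered by Delgado, so that assignment is forced.
Thu-AM can only be covered by Delgado, so that assignment is forced.
Picking the cheapest available technician for each shift independently would cost $1038, but that ignores the shift limits.
An optimal schedule: Tue-AM→Delgado, Tue-PM→Leclerc, Wed-AM→Ghosh, Wed-PM→Ghosh, Thu-AM→Delgado, Thu-PM→Delgado+Mendoza, Fri-AM→Leclerc, Fri-PM→Kapoor, Sat-AM→Kapoor, Sat-PM→Mendoza.
Total: 96 + 90 + 108 + 108 + 96 + 96 + 100 + 90 + 98 + 98 + 100 = $1080.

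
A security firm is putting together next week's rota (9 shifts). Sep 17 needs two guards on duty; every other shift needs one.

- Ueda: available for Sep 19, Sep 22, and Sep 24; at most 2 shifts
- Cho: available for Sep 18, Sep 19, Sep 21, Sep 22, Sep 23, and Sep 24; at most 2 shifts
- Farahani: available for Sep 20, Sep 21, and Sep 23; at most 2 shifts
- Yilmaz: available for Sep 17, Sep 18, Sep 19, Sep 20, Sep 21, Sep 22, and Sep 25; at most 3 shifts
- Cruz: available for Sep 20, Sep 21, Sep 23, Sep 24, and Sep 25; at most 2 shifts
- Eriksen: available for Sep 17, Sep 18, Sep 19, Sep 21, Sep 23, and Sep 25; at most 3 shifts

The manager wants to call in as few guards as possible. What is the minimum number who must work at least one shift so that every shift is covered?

4

10 slots to fill and no one can take more than 3, so at least ⌈10/3⌉ = 4 guards are needed.
Ueda, Cho, Yilmaz, and Eriksen alone can cover everything: Sep 17→Yilmaz+Eriksen, Sep 18→Cho, Sep 19→Eriksen, Sep 20→Yilmaz, Sep 21→Eriksen, Sep 22→Ueda, Sep 23→Cho, Sep 24→Ueda, Sep 25→Yilmaz.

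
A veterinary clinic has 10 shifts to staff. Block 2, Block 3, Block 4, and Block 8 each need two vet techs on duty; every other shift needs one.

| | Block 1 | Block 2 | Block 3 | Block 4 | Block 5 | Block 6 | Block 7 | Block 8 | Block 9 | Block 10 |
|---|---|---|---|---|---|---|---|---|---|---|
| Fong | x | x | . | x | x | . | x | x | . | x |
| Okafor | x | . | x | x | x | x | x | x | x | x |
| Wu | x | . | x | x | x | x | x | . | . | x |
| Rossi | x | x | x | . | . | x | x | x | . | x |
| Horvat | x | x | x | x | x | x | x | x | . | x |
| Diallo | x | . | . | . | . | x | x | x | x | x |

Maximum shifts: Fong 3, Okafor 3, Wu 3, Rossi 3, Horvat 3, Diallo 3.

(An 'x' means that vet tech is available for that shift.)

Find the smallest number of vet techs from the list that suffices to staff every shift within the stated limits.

5

14 slots to fill and no one can take more than 3, so at least ⌈14/3⌉ = 5 vet techs are needed.
Fong, Okafor, Wu, Rossi, and Horvat alone can cover everything: Block 1→Fong, Block 2→Fong+Rossi, Block 3→Wu+Rossi, Block 4→Wu+Horvat, Block 5→Fong, Block 6→Okafor, Block 7→Okafor, Block 8→Rossi+Horvat, Block 9→Okafor, Block 10→Wu.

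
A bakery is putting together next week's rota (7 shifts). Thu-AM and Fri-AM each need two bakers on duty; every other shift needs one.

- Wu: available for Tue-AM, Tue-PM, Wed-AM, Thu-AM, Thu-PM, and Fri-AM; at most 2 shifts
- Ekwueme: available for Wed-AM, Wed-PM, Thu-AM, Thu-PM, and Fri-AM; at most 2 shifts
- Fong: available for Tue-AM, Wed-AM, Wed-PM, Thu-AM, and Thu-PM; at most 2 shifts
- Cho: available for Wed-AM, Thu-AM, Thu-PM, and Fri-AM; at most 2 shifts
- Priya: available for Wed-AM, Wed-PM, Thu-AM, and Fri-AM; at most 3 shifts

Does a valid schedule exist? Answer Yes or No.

Yes

Tue-PM can only be covered by Wu, so that assignment is forced.
One valid schedule: Tue-AM→Wu, Tue-PM→Wu, Wed-AM→Fong, Wed-PM→Ekwueme, Thu-AM→Fong+Cho, Thu-PM→Ekwueme, Fri-AM→Cho+Priya.
Loads: Wu 2/2, Ekwueme 2/2, Fong 2/2, Cho 2/2, Priya 1/3 — all within limits.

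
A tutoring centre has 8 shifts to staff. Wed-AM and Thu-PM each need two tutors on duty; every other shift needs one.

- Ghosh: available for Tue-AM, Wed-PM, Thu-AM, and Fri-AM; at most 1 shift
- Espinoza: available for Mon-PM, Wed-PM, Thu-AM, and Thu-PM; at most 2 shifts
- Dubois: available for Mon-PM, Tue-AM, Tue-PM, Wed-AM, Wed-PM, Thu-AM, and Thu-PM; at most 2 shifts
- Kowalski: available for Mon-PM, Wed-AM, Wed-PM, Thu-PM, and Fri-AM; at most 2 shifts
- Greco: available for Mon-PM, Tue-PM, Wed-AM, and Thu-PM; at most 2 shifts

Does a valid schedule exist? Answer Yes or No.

No

Total capacity is 1+2+2+2+2 = 9 but 10 worker-slots are needed — infeasible.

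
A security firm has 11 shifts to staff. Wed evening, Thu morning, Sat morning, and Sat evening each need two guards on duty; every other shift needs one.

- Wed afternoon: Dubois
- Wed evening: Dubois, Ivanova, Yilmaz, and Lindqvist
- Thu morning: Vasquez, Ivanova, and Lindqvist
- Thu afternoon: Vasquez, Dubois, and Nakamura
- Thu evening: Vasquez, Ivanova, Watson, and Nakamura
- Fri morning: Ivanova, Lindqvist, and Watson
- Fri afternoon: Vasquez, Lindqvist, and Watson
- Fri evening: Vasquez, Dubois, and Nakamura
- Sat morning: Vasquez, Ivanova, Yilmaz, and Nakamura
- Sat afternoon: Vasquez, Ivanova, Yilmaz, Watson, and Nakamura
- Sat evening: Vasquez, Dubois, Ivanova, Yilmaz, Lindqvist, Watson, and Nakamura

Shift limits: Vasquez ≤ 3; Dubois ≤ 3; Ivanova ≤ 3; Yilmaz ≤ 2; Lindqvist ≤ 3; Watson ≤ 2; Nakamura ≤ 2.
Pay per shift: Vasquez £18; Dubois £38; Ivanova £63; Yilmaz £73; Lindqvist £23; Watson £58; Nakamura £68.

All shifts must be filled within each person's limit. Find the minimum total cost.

Wed afternoon can only be covered by Dubois, so that assignment is forced.
Picking the cheapest available guard for each shift independently would cost £375, but that ignores the shift limits.
An optimal schedule: Wed afternoon→Dubois, Wed evening→Lindqvist+Ivanova, Thu morning→Vasquez+Lindqvist, Thu afternoon→Vasquez, Thu evening→Watson, Fri morning→Lindqvist, Fri afternoon→Vasquez, Fri evening→Dubois, Sat morning→Ivanova+Nakamura, Sat afternoon→Watson, Sat evening→Dubois+Ivanova.
Total: 38 + 23 + 63 + 18 + 23 + 18 + 58 + 23 + 18 + 38 + 63 + 68 + 58 + 38 + 63 = £610.

£610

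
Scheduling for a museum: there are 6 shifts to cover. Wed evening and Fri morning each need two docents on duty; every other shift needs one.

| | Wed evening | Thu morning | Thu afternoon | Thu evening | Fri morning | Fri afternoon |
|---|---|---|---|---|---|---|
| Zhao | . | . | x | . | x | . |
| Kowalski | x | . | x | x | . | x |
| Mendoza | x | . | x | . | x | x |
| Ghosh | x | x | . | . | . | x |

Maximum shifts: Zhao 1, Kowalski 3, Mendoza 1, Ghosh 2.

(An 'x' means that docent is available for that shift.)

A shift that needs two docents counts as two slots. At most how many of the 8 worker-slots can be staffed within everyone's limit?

Total capacity across all docents is 1+3+1+2 = 7, and 8 slots are needed, so at most 7 can be filled.
An assignment achieving 7: Wed evening→Kowalski+Ghosh, Thu morning→Ghosh, Thu afternoon→Kowalski, Thu evening→Kowalski, Fri morning→Zhao+Mendoza.
Loads: Zhao 1/1, Kowalski 3/3, Mendoza 1/1, Ghosh 2/2.

7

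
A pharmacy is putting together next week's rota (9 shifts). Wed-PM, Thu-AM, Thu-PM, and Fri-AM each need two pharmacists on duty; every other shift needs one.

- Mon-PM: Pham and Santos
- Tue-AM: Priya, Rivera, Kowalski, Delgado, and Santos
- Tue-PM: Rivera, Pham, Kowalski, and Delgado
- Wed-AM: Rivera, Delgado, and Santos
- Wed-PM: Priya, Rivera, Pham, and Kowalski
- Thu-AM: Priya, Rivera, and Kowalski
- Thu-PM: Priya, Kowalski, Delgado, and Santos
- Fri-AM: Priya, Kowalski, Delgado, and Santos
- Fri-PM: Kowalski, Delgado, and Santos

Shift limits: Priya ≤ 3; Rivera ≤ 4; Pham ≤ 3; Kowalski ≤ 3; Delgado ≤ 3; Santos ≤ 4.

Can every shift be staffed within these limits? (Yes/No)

Yes

One valid schedule: Mon-PM→Pham, Tue-AM→Priya, Tue-PM→Rivera, Wed-AM→Rivera, Wed-PM→Priya+Rivera, Thu-AM→Priya+Rivera, Thu-PM→Kowalski+Delgado, Fri-AM→Kowalski+Delgado, Fri-PM→Kowalski.
Loads: Priya 3/3, Rivera 4/4, Pham 1/3, Kowalski 3/3, Delgado 2/3, Santos 0/4 — all within limits.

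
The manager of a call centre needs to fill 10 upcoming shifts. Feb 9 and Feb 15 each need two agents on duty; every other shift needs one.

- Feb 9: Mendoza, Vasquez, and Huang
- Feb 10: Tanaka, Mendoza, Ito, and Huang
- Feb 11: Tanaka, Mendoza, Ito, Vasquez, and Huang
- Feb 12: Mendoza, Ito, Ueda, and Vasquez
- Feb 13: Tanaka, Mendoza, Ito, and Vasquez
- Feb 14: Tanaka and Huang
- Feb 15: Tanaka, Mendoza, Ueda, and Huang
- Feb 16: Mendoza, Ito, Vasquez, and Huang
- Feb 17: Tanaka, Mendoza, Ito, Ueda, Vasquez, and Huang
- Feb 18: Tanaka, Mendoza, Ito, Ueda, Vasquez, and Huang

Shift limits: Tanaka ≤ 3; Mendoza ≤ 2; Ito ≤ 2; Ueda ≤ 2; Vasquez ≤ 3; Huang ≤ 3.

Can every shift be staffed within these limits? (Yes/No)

One valid schedule: Feb 9→Mendoza+Vasquez, Feb 10→Tanaka, Feb 11→Ito, Feb 12→Mendoza, Feb 13→Tanaka, Feb 14→Tanaka, Feb 15→Ueda+Huang, Feb 16→Ito, Feb 17→Ueda, Feb 18→Vasquez.
Loads: Tanaka 3/3, Mendoza 2/2, Ito 2/2, Ueda 2/2, Vasquez 2/3, Huang 1/3 — all within limits.

Yes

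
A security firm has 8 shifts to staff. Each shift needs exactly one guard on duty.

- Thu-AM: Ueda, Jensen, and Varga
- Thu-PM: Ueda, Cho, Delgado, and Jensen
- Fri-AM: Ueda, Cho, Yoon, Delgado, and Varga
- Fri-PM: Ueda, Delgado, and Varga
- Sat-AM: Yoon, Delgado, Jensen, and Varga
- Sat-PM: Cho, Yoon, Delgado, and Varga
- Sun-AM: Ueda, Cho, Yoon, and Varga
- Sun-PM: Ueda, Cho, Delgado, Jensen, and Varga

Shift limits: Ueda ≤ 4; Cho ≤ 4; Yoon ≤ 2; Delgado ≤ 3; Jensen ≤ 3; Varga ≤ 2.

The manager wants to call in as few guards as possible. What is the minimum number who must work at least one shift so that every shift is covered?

3

8 slots to fill and no one can take more than 4, so at least ⌈8/4⌉ = 2 guards are needed.
No set of 2 guards can cover every shift (each such set leaves at least one shift with no one available or exceeds a cap).
Ueda, Cho, and Yoon alone can cover everything: Thu-AM→Ueda, Thu-PM→Ueda, Fri-AM→Cho, Fri-PM→Ueda, Sat-AM→Yoon, Sat-PM→Cho, Sun-AM→Cho, Sun-PM→Ueda.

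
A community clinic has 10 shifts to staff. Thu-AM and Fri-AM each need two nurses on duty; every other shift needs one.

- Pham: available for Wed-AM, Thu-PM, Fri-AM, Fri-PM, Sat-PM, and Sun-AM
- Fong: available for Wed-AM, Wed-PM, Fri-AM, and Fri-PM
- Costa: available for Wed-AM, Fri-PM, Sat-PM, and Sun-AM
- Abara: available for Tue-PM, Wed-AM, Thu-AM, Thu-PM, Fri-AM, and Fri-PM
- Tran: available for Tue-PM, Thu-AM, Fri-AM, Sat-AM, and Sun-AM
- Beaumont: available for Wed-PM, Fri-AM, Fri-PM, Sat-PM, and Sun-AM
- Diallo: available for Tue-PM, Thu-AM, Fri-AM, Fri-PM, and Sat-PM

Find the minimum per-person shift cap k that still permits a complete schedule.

2

With 7 nurses and 12 worker-slots to fill, someone must work at least ⌈12/7⌉ = 2 shifts, so k ≥ 2.
k = 2 works: Tue-PM→Abara, Wed-AM→Pham, Wed-PM→Fong, Thu-AM→Abara+Tran, Thu-PM→Pham, Fri-AM→Beaumont+Diallo, Fri-PM→Fong, Sat-AM→Tran, Sat-PM→Costa, Sun-AM→Costa.
Loads: Pham 2, Fong 2, Costa 2, Abara 2, Tran 2, Beaumont 1, Diallo 1 — all ≤ 2.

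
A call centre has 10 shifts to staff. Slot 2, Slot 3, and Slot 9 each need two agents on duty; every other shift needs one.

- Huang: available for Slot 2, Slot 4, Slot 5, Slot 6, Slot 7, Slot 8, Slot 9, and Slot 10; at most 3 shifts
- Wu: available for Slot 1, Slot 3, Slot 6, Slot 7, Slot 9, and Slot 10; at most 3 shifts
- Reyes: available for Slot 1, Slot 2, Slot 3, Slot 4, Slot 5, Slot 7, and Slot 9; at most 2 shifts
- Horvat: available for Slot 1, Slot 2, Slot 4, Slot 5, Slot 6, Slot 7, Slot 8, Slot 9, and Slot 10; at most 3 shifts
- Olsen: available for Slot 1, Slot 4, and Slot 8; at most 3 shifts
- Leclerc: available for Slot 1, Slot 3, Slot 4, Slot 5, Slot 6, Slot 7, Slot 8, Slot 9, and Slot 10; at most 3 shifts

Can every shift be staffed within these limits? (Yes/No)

One valid schedule: Slot 1→Wu, Slot 2→Huang+Reyes, Slot 3→Wu+Reyes, Slot 4→Horvat, Slot 5→Huang, Slot 6→Huang, Slot 7→Leclerc, Slot 8→Horvat, Slot 9→Horvat+Leclerc, Slot 10→Wu.
Loads: Huang 3/3, Wu 3/3, Reyes 2/2, Horvat 3/3, Olsen 0/3, Leclerc 2/3 — all within limits.

Yes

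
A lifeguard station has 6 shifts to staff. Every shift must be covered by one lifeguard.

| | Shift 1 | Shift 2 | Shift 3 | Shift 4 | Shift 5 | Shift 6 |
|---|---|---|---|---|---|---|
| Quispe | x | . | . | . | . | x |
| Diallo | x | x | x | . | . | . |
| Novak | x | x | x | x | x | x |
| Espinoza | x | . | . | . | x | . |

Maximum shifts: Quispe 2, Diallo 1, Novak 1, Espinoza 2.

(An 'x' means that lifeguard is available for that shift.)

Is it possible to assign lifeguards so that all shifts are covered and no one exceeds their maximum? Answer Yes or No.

Total capacity is 6 and 6 slots are needed, so capacity alone doesn't rule it out.
Shifts {Shift 2, Shift 3, Shift 4} need 3 worker-slots in total, but the lifeguards available for any of those shifts (Diallo and Novak) can supply at most 2 among them. So no valid schedule exists.

No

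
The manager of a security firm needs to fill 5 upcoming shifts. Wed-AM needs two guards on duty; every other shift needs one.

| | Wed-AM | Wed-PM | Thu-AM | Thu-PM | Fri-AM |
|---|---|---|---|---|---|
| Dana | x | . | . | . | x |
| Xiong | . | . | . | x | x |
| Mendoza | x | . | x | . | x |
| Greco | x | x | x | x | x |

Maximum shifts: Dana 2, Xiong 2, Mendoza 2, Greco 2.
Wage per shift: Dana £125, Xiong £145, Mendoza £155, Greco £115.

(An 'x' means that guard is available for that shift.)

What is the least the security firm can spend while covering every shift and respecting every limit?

£780

Wed-PM can only be covered by Greco, so that assignment is forced.
Picking the cheapest available guard for each shift independently would cost £700, but that ignores the shift limits.
An optimal schedule: Wed-AM→Dana+Mendoza, Wed-PM→Greco, Thu-AM→Greco, Thu-PM→Xiong, Fri-AM→Dana.
Total: 125 + 155 + 115 + 115 + 145 + 125 = £780.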